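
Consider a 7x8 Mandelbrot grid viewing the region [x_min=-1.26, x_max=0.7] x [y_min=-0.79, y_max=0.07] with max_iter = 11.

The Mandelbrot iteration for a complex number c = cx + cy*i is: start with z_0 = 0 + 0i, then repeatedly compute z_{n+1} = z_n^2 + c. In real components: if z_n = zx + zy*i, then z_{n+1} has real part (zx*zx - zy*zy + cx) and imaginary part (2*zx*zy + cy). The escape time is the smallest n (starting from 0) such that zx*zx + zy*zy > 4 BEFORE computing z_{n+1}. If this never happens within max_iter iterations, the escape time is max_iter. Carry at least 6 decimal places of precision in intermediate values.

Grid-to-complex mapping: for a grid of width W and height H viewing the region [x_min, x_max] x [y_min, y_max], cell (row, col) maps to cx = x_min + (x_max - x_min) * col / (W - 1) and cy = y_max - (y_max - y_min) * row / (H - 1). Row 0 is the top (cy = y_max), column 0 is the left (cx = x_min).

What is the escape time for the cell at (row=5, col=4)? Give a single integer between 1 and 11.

Answer: 11

Derivation:
z_0 = 0 + 0i, c = 0.0467 + -0.5443i
Iter 1: z = 0.0467 + -0.5443i, |z|^2 = 0.2984
Iter 2: z = -0.2474 + -0.5951i, |z|^2 = 0.4153
Iter 3: z = -0.2463 + -0.2498i, |z|^2 = 0.1231
Iter 4: z = 0.0449 + -0.4212i, |z|^2 = 0.1795
Iter 5: z = -0.1288 + -0.5821i, |z|^2 = 0.3554
Iter 6: z = -0.2756 + -0.3944i, |z|^2 = 0.2315
Iter 7: z = -0.0329 + -0.3269i, |z|^2 = 0.1079
Iter 8: z = -0.0591 + -0.5228i, |z|^2 = 0.2768
Iter 9: z = -0.2231 + -0.4825i, |z|^2 = 0.2826
Iter 10: z = -0.1363 + -0.3290i, |z|^2 = 0.1268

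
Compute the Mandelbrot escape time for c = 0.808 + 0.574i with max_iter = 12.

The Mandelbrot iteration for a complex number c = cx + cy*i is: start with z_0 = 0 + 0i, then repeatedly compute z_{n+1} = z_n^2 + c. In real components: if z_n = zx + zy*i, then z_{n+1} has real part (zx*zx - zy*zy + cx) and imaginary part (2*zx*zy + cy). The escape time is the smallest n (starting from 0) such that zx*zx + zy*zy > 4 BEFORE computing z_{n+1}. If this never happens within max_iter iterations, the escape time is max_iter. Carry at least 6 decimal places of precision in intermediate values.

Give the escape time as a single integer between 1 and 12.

Answer: 3

Derivation:
z_0 = 0 + 0i, c = 0.8080 + 0.5740i
Iter 1: z = 0.8080 + 0.5740i, |z|^2 = 0.9823
Iter 2: z = 1.1314 + 1.5016i, |z|^2 = 3.5348
Iter 3: z = -0.1667 + 3.9717i, |z|^2 = 15.8026
Escaped at iteration 3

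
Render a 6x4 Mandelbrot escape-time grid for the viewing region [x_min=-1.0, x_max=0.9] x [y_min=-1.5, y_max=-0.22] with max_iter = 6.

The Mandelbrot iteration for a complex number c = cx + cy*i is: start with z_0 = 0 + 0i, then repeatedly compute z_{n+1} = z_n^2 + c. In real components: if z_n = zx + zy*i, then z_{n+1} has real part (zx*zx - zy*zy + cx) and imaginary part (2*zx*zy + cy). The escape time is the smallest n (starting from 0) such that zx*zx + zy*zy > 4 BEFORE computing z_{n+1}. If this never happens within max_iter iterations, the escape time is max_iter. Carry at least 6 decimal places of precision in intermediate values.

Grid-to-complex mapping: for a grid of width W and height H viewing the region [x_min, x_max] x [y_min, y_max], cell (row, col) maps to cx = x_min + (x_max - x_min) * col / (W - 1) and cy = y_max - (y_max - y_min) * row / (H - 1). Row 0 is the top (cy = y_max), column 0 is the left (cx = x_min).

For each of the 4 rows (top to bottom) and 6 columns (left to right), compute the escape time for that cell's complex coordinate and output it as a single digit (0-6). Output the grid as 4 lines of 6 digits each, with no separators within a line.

(row=0, col=0): c = -1.0000 + -0.2200i → escape time 6
(row=0, col=1): c = -0.6200 + -0.2200i → escape time 6
(row=0, col=2): c = -0.2400 + -0.2200i → escape time 6
(row=0, col=3): c = 0.1400 + -0.2200i → escape time 6
(row=0, col=4): c = 0.5200 + -0.2200i → escape time 5
(row=0, col=5): c = 0.9000 + -0.2200i → escape time 3
(row=1, col=0): c = -1.0000 + -0.6467i → escape time 4
(row=1, col=1): c = -0.6200 + -0.6467i → escape time 6
(row=1, col=2): c = -0.2400 + -0.6467i → escape time 6
(row=1, col=3): c = 0.1400 + -0.6467i → escape time 6
(row=1, col=4): c = 0.5200 + -0.6467i → escape time 4
(row=1, col=5): c = 0.9000 + -0.6467i → escape time 2
(row=2, col=0): c = -1.0000 + -1.0733i → escape time 3
(row=2, col=1): c = -0.6200 + -1.0733i → escape time 3
(row=2, col=2): c = -0.2400 + -1.0733i → escape time 6
(row=2, col=3): c = 0.1400 + -1.0733i → escape time 4
(row=2, col=4): c = 0.5200 + -1.0733i → escape time 2
(row=2, col=5): c = 0.9000 + -1.0733i → escape time 2
(row=3, col=0): c = -1.0000 + -1.5000i → escape time 2
(row=3, col=1): c = -0.6200 + -1.5000i → escape time 2
(row=3, col=2): c = -0.2400 + -1.5000i → escape time 2
(row=3, col=3): c = 0.1400 + -1.5000i → escape time 2
(row=3, col=4): c = 0.5200 + -1.5000i → escape time 2
(row=3, col=5): c = 0.9000 + -1.5000i → escape time 2

Answer: 666653
466642
336422
222222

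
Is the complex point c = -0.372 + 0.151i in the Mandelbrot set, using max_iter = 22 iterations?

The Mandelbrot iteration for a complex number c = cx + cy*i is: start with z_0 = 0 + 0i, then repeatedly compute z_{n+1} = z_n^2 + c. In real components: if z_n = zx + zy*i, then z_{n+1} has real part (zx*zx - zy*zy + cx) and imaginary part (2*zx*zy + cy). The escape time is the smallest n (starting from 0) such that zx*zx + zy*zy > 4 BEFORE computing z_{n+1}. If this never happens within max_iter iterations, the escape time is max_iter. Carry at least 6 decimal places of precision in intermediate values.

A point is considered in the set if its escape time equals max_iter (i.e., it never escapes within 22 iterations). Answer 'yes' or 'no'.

Answer: yes

Derivation:
z_0 = 0 + 0i, c = -0.3720 + 0.1510i
Iter 1: z = -0.3720 + 0.1510i, |z|^2 = 0.1612
Iter 2: z = -0.2564 + 0.0387i, |z|^2 = 0.0672
Iter 3: z = -0.3077 + 0.1312i, |z|^2 = 0.1119
Iter 4: z = -0.2945 + 0.0703i, |z|^2 = 0.0917
Iter 5: z = -0.2902 + 0.1096i, |z|^2 = 0.0962
Iter 6: z = -0.2998 + 0.0874i, |z|^2 = 0.0975
Iter 7: z = -0.2898 + 0.0986i, |z|^2 = 0.0937
Iter 8: z = -0.2978 + 0.0939i, |z|^2 = 0.0975
Iter 9: z = -0.2921 + 0.0951i, |z|^2 = 0.0944
Iter 10: z = -0.2957 + 0.0954i, |z|^2 = 0.0965
Iter 11: z = -0.2937 + 0.0946i, |z|^2 = 0.0952
Iter 12: z = -0.2947 + 0.0955i, |z|^2 = 0.0960
Iter 13: z = -0.2943 + 0.0947i, |z|^2 = 0.0956
Iter 14: z = -0.2944 + 0.0952i, |z|^2 = 0.0957
Iter 15: z = -0.2944 + 0.0949i, |z|^2 = 0.0957
Iter 16: z = -0.2943 + 0.0951i, |z|^2 = 0.0957
Iter 17: z = -0.2944 + 0.0950i, |z|^2 = 0.0957
Iter 18: z = -0.2943 + 0.0951i, |z|^2 = 0.0957
Iter 19: z = -0.2944 + 0.0950i, |z|^2 = 0.0957
Iter 20: z = -0.2944 + 0.0950i, |z|^2 = 0.0957
Iter 21: z = -0.2944 + 0.0950i, |z|^2 = 0.0957
Did not escape in 22 iterations → in set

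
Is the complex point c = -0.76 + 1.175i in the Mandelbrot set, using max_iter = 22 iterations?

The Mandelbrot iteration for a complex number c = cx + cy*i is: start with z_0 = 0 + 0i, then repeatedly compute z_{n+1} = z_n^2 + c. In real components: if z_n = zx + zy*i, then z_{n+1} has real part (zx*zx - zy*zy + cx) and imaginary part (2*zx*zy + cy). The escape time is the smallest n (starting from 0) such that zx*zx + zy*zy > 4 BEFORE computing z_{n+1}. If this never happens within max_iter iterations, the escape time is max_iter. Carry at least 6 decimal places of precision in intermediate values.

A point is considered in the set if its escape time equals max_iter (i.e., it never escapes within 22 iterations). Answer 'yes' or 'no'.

Answer: no

Derivation:
z_0 = 0 + 0i, c = -0.7600 + 1.1750i
Iter 1: z = -0.7600 + 1.1750i, |z|^2 = 1.9582
Iter 2: z = -1.5630 + -0.6110i, |z|^2 = 2.8164
Iter 3: z = 1.3097 + 3.0850i, |z|^2 = 11.2327
Escaped at iteration 3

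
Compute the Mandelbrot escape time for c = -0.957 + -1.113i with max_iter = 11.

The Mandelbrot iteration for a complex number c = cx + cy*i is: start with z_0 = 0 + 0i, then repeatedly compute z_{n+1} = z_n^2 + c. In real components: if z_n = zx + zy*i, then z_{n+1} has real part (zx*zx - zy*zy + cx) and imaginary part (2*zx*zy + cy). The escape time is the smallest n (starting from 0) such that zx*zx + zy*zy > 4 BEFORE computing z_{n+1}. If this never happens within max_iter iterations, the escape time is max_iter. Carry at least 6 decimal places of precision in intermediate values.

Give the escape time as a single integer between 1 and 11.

z_0 = 0 + 0i, c = -0.9570 + -1.1130i
Iter 1: z = -0.9570 + -1.1130i, |z|^2 = 2.1546
Iter 2: z = -1.2799 + 1.0173i, |z|^2 = 2.6731
Iter 3: z = -0.3537 + -3.7171i, |z|^2 = 13.9418
Escaped at iteration 3

Answer: 3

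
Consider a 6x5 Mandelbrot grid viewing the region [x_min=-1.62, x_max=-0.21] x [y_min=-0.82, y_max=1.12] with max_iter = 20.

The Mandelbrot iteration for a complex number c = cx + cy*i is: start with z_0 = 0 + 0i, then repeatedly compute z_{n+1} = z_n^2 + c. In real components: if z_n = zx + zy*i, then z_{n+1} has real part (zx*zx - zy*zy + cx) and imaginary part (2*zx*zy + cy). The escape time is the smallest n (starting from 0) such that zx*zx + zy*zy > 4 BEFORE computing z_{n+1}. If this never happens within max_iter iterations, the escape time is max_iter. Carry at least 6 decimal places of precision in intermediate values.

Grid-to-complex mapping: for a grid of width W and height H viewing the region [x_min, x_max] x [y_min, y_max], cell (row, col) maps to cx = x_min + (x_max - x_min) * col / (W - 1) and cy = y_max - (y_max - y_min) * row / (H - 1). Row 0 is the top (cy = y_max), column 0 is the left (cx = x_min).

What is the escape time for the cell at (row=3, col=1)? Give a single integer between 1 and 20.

Answer: 6

Derivation:
z_0 = 0 + 0i, c = -1.3380 + -0.3350i
Iter 1: z = -1.3380 + -0.3350i, |z|^2 = 1.9025
Iter 2: z = 0.3400 + 0.5615i, |z|^2 = 0.4309
Iter 3: z = -1.5376 + 0.0468i, |z|^2 = 2.3665
Iter 4: z = 1.0241 + -0.4790i, |z|^2 = 1.2782
Iter 5: z = -0.5186 + -1.3160i, |z|^2 = 2.0009
Iter 6: z = -2.8009 + 1.0301i, |z|^2 = 8.9061
Escaped at iteration 6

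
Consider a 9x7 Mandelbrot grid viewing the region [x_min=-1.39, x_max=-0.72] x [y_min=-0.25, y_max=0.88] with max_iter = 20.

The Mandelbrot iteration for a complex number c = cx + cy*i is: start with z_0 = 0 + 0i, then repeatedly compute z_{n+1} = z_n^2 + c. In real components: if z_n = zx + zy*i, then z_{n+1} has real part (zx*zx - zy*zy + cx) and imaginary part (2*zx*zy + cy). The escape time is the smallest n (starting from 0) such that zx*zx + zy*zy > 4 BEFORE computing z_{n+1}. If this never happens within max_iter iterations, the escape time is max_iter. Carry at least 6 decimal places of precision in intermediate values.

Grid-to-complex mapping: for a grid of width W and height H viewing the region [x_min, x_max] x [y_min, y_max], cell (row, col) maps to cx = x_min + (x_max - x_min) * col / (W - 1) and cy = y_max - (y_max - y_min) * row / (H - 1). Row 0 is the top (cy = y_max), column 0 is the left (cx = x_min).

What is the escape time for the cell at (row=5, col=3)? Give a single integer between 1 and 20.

z_0 = 0 + 0i, c = -1.1387 + -0.0617i
Iter 1: z = -1.1387 + -0.0617i, |z|^2 = 1.3006
Iter 2: z = 0.1542 + 0.0788i, |z|^2 = 0.0300
Iter 3: z = -1.1212 + -0.0374i, |z|^2 = 1.2584
Iter 4: z = 0.1169 + 0.0221i, |z|^2 = 0.0142
Iter 5: z = -1.1256 + -0.0565i, |z|^2 = 1.2701
Iter 6: z = 0.1250 + 0.0655i, |z|^2 = 0.0199
Iter 7: z = -1.1274 + -0.0453i, |z|^2 = 1.2731
Iter 8: z = 0.1303 + 0.0405i, |z|^2 = 0.0186
Iter 9: z = -1.1234 + -0.0511i, |z|^2 = 1.2647
Iter 10: z = 0.1207 + 0.0532i, |z|^2 = 0.0174
Iter 11: z = -1.1270 + -0.0488i, |z|^2 = 1.2725
Iter 12: z = 0.1290 + 0.0484i, |z|^2 = 0.0190
Iter 13: z = -1.1244 + -0.0492i, |z|^2 = 1.2668
Iter 14: z = 0.1232 + 0.0489i, |z|^2 = 0.0176
Iter 15: z = -1.1260 + -0.0496i, |z|^2 = 1.2703
Iter 16: z = 0.1266 + 0.0500i, |z|^2 = 0.0185
Iter 17: z = -1.1252 + -0.0490i, |z|^2 = 1.2685
Iter 18: z = 0.1250 + 0.0486i, |z|^2 = 0.0180
Iter 19: z = -1.1255 + -0.0495i, |z|^2 = 1.2692

Answer: 20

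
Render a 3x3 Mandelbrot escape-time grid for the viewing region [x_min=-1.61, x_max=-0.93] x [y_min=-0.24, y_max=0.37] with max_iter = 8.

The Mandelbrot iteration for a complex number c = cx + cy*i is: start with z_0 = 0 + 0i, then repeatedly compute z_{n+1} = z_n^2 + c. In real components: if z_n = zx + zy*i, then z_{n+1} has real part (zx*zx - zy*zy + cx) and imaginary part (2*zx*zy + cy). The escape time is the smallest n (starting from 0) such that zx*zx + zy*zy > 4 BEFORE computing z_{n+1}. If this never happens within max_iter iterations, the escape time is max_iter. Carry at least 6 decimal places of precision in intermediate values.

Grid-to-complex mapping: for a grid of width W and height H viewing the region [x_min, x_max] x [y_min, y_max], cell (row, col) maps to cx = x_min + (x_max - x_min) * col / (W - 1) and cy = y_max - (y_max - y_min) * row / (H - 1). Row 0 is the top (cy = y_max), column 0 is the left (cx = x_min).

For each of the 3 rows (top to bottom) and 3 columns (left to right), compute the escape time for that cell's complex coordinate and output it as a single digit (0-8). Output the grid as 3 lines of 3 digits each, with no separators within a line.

(row=0, col=0): c = -1.6100 + 0.3700i → escape time 4
(row=0, col=1): c = -1.2700 + 0.3700i → escape time 8
(row=0, col=2): c = -0.9300 + 0.3700i → escape time 7
(row=1, col=0): c = -1.6100 + 0.0650i → escape time 6
(row=1, col=1): c = -1.2700 + 0.0650i → escape time 8
(row=1, col=2): c = -0.9300 + 0.0650i → escape time 8
(row=2, col=0): c = -1.6100 + -0.2400i → escape time 4
(row=2, col=1): c = -1.2700 + -0.2400i → escape time 8
(row=2, col=2): c = -0.9300 + -0.2400i → escape time 8

Answer: 487
688
488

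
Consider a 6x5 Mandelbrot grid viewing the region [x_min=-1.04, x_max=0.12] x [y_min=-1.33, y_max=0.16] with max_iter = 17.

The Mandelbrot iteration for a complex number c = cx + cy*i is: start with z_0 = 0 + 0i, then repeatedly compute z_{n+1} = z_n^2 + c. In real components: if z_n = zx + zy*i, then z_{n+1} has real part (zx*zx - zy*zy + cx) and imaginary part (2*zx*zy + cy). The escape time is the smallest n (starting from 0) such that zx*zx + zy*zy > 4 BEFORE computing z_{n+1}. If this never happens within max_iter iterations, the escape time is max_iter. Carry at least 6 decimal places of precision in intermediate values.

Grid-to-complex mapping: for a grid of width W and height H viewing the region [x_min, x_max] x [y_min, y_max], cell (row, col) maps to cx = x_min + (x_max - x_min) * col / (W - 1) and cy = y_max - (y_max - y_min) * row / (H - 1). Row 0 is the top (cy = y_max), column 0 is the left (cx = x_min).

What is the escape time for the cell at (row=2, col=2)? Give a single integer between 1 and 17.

Answer: 15

Derivation:
z_0 = 0 + 0i, c = -0.5760 + -0.5850i
Iter 1: z = -0.5760 + -0.5850i, |z|^2 = 0.6740
Iter 2: z = -0.5864 + 0.0889i, |z|^2 = 0.3518
Iter 3: z = -0.2400 + -0.6893i, |z|^2 = 0.5327
Iter 4: z = -0.9935 + -0.2542i, |z|^2 = 1.0517
Iter 5: z = 0.3465 + -0.0800i, |z|^2 = 0.1265
Iter 6: z = -0.4623 + -0.6404i, |z|^2 = 0.6239
Iter 7: z = -0.7724 + 0.0072i, |z|^2 = 0.5966
Iter 8: z = 0.0205 + -0.5961i, |z|^2 = 0.3557
Iter 9: z = -0.9309 + -0.6095i, |z|^2 = 1.2380
Iter 10: z = -0.0810 + 0.5497i, |z|^2 = 0.3087
Iter 11: z = -0.8716 + -0.6740i, |z|^2 = 1.2140
Iter 12: z = -0.2706 + 0.5899i, |z|^2 = 0.4212
Iter 13: z = -0.8508 + -0.9042i, |z|^2 = 1.5415
Iter 14: z = -0.6697 + 0.9537i, |z|^2 = 1.3580
Iter 15: z = -1.0370 + -1.8624i, |z|^2 = 4.5439
Escaped at iteration 15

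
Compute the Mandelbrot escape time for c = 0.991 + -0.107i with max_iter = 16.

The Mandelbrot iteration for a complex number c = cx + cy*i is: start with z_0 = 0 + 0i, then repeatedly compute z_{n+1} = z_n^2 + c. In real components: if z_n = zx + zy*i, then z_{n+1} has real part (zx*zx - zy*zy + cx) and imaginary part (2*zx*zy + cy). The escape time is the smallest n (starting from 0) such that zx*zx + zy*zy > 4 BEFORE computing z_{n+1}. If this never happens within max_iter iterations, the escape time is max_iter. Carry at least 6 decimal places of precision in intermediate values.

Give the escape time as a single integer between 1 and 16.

z_0 = 0 + 0i, c = 0.9910 + -0.1070i
Iter 1: z = 0.9910 + -0.1070i, |z|^2 = 0.9935
Iter 2: z = 1.9616 + -0.3191i, |z|^2 = 3.9498
Iter 3: z = 4.7372 + -1.3588i, |z|^2 = 24.2874
Escaped at iteration 3

Answer: 3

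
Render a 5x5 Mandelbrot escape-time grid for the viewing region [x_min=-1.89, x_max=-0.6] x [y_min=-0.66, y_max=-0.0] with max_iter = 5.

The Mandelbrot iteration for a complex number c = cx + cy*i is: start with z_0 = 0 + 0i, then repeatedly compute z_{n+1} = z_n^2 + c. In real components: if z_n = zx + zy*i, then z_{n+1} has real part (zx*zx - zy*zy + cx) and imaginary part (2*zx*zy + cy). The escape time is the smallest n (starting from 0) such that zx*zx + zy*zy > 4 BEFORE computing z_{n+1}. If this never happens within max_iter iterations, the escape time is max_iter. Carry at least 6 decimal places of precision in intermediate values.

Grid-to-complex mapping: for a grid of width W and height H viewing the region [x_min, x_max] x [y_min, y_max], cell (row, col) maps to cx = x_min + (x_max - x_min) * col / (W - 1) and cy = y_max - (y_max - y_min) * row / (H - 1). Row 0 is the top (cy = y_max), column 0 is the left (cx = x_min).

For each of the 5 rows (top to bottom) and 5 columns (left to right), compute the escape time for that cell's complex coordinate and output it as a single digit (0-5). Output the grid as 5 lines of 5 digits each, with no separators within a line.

(row=0, col=0): c = -1.8900 + -0.0000i → escape time 5
(row=0, col=1): c = -1.5675 + -0.0000i → escape time 5
(row=0, col=2): c = -1.2450 + -0.0000i → escape time 5
(row=0, col=3): c = -0.9225 + -0.0000i → escape time 5
(row=0, col=4): c = -0.6000 + -0.0000i → escape time 5
(row=1, col=0): c = -1.8900 + -0.1650i → escape time 4
(row=1, col=1): c = -1.5675 + -0.1650i → escape time 5
(row=1, col=2): c = -1.2450 + -0.1650i → escape time 5
(row=1, col=3): c = -0.9225 + -0.1650i → escape time 5
(row=1, col=4): c = -0.6000 + -0.1650i → escape time 5
(row=2, col=0): c = -1.8900 + -0.3300i → escape time 3
(row=2, col=1): c = -1.5675 + -0.3300i → escape time 4
(row=2, col=2): c = -1.2450 + -0.3300i → escape time 5
(row=2, col=3): c = -0.9225 + -0.3300i → escape time 5
(row=2, col=4): c = -0.6000 + -0.3300i → escape time 5
(row=3, col=0): c = -1.8900 + -0.4950i → escape time 3
(row=3, col=1): c = -1.5675 + -0.4950i → escape time 3
(row=3, col=2): c = -1.2450 + -0.4950i → escape time 4
(row=3, col=3): c = -0.9225 + -0.4950i → escape time 5
(row=3, col=4): c = -0.6000 + -0.4950i → escape time 5
(row=4, col=0): c = -1.8900 + -0.6600i → escape time 1
(row=4, col=1): c = -1.5675 + -0.6600i → escape time 3
(row=4, col=2): c = -1.2450 + -0.6600i → escape time 3
(row=4, col=3): c = -0.9225 + -0.6600i → escape time 4
(row=4, col=4): c = -0.6000 + -0.6600i → escape time 5

Answer: 55555
45555
34555
33455
13345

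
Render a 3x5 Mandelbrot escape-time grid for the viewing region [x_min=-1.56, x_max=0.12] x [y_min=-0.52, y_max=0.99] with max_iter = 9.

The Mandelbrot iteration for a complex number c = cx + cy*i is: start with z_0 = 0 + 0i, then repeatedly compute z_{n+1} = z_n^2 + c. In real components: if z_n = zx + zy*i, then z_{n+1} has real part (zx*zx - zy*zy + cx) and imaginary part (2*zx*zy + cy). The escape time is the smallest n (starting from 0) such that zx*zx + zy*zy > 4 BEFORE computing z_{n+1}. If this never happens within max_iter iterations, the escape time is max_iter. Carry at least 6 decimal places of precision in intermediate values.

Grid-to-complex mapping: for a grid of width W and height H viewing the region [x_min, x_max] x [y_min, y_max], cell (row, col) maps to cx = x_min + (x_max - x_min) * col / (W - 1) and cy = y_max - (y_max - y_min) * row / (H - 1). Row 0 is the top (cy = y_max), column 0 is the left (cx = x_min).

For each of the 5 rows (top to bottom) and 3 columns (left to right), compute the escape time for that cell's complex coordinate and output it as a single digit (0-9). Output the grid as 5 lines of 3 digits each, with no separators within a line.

Answer: 234
369
599
699
369

Derivation:
(row=0, col=0): c = -1.5600 + 0.9900i → escape time 2
(row=0, col=1): c = -0.7200 + 0.9900i → escape time 3
(row=0, col=2): c = 0.1200 + 0.9900i → escape time 4
(row=1, col=0): c = -1.5600 + 0.6125i → escape time 3
(row=1, col=1): c = -0.7200 + 0.6125i → escape time 6
(row=1, col=2): c = 0.1200 + 0.6125i → escape time 9
(row=2, col=0): c = -1.5600 + 0.2350i → escape time 5
(row=2, col=1): c = -0.7200 + 0.2350i → escape time 9
(row=2, col=2): c = 0.1200 + 0.2350i → escape time 9
(row=3, col=0): c = -1.5600 + -0.1425i → escape time 6
(row=3, col=1): c = -0.7200 + -0.1425i → escape time 9
(row=3, col=2): c = 0.1200 + -0.1425i → escape time 9
(row=4, col=0): c = -1.5600 + -0.5200i → escape time 3
(row=4, col=1): c = -0.7200 + -0.5200i → escape time 6
(row=4, col=2): c = 0.1200 + -0.5200i → escape time 9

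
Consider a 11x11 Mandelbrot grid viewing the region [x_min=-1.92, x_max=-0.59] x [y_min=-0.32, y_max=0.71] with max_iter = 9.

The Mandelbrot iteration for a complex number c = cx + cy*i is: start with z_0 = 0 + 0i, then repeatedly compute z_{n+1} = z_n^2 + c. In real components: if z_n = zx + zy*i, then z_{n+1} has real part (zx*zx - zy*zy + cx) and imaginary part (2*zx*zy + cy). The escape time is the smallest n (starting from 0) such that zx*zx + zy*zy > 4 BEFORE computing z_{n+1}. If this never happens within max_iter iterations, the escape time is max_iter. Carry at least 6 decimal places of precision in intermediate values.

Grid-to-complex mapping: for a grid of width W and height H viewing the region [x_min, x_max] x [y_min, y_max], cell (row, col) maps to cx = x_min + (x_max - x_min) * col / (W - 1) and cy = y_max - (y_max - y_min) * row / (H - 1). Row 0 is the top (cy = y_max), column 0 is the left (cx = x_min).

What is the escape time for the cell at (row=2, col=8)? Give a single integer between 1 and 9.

Answer: 6

Derivation:
z_0 = 0 + 0i, c = -0.8560 + 0.5040i
Iter 1: z = -0.8560 + 0.5040i, |z|^2 = 0.9868
Iter 2: z = -0.3773 + -0.3588i, |z|^2 = 0.2711
Iter 3: z = -0.8424 + 0.7748i, |z|^2 = 1.3100
Iter 4: z = -0.7466 + -0.8014i, |z|^2 = 1.1996
Iter 5: z = -0.9408 + 1.7006i, |z|^2 = 3.7772
Iter 6: z = -2.8629 + -2.6960i, |z|^2 = 15.4642
Escaped at iteration 6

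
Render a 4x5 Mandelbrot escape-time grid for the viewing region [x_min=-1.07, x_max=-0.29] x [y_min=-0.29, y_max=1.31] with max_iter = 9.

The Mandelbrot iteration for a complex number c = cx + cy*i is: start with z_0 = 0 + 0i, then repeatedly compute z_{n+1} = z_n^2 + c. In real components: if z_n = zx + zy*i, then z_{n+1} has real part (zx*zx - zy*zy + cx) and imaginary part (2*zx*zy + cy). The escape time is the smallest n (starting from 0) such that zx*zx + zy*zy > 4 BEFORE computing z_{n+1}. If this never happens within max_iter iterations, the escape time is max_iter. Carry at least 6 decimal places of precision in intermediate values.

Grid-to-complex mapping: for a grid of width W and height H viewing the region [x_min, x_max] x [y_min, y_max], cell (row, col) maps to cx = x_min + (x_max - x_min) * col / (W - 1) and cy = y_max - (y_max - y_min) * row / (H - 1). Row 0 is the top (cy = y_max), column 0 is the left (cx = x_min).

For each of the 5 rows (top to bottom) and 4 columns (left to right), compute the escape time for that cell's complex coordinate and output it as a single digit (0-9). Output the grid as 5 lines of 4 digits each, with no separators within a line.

(row=0, col=0): c = -1.0700 + 1.3100i → escape time 2
(row=0, col=1): c = -0.8100 + 1.3100i → escape time 2
(row=0, col=2): c = -0.5500 + 1.3100i → escape time 3
(row=0, col=3): c = -0.2900 + 1.3100i → escape time 3
(row=1, col=0): c = -1.0700 + 0.9100i → escape time 3
(row=1, col=1): c = -0.8100 + 0.9100i → escape time 3
(row=1, col=2): c = -0.5500 + 0.9100i → escape time 4
(row=1, col=3): c = -0.2900 + 0.9100i → escape time 6
(row=2, col=0): c = -1.0700 + 0.5100i → escape time 5
(row=2, col=1): c = -0.8100 + 0.5100i → escape time 6
(row=2, col=2): c = -0.5500 + 0.5100i → escape time 9
(row=2, col=3): c = -0.2900 + 0.5100i → escape time 9
(row=3, col=0): c = -1.0700 + 0.1100i → escape time 9
(row=3, col=1): c = -0.8100 + 0.1100i → escape time 9
(row=3, col=2): c = -0.5500 + 0.1100i → escape time 9
(row=3, col=3): c = -0.2900 + 0.1100i → escape time 9
(row=4, col=0): c = -1.0700 + -0.2900i → escape time 9
(row=4, col=1): c = -0.8100 + -0.2900i → escape time 9
(row=4, col=2): c = -0.5500 + -0.2900i → escape time 9
(row=4, col=3): c = -0.2900 + -0.2900i → escape time 9

Answer: 2233
3346
5699
9999
9999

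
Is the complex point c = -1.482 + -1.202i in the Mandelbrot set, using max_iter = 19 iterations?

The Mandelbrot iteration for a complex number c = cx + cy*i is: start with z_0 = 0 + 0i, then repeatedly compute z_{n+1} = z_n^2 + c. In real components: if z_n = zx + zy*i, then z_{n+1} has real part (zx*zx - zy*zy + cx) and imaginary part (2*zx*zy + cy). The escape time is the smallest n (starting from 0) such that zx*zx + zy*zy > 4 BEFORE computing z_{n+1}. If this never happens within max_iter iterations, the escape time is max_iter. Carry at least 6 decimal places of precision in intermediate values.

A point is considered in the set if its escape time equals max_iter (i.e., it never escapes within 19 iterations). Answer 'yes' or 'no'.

z_0 = 0 + 0i, c = -1.4820 + -1.2020i
Iter 1: z = -1.4820 + -1.2020i, |z|^2 = 3.6411
Iter 2: z = -0.7305 + 2.3607i, |z|^2 = 6.1066
Escaped at iteration 2

Answer: no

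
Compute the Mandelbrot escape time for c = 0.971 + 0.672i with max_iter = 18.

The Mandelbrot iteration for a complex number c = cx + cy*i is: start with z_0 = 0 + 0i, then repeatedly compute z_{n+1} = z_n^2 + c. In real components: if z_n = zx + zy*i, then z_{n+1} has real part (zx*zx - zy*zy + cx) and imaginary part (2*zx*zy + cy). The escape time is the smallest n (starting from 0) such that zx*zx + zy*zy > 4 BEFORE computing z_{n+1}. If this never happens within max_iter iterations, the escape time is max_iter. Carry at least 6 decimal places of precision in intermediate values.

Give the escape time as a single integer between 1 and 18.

z_0 = 0 + 0i, c = 0.9710 + 0.6720i
Iter 1: z = 0.9710 + 0.6720i, |z|^2 = 1.3944
Iter 2: z = 1.4623 + 1.9770i, |z|^2 = 6.0468
Escaped at iteration 2

Answer: 2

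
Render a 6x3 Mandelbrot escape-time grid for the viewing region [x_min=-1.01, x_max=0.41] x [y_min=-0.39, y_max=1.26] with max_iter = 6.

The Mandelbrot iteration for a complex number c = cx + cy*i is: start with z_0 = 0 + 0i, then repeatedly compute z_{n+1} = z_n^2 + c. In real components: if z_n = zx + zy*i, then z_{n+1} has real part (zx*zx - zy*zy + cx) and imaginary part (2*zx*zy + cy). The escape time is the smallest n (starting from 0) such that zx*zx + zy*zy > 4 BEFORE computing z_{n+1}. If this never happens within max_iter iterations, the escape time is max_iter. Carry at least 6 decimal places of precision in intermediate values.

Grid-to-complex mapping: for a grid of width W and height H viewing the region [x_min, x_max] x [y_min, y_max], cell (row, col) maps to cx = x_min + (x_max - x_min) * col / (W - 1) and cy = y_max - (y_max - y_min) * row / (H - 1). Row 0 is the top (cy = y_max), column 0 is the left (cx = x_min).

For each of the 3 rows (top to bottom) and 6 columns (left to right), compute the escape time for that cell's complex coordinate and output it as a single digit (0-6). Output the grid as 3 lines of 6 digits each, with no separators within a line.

(row=0, col=0): c = -1.0100 + 1.2600i → escape time 2
(row=0, col=1): c = -0.7260 + 1.2600i → escape time 3
(row=0, col=2): c = -0.4420 + 1.2600i → escape time 3
(row=0, col=3): c = -0.1580 + 1.2600i → escape time 3
(row=0, col=4): c = 0.1260 + 1.2600i → escape time 2
(row=0, col=5): c = 0.4100 + 1.2600i → escape time 2
(row=1, col=0): c = -1.0100 + 0.4350i → escape time 6
(row=1, col=1): c = -0.7260 + 0.4350i → escape time 6
(row=1, col=2): c = -0.4420 + 0.4350i → escape time 6
(row=1, col=3): c = -0.1580 + 0.4350i → escape time 6
(row=1, col=4): c = 0.1260 + 0.4350i → escape time 6
(row=1, col=5): c = 0.4100 + 0.4350i → escape time 6
(row=2, col=0): c = -1.0100 + -0.3900i → escape time 6
(row=2, col=1): c = -0.7260 + -0.3900i → escape time 6
(row=2, col=2): c = -0.4420 + -0.3900i → escape time 6
(row=2, col=3): c = -0.1580 + -0.3900i → escape time 6
(row=2, col=4): c = 0.1260 + -0.3900i → escape time 6
(row=2, col=5): c = 0.4100 + -0.3900i → escape time 6

Answer: 233322
666666
666666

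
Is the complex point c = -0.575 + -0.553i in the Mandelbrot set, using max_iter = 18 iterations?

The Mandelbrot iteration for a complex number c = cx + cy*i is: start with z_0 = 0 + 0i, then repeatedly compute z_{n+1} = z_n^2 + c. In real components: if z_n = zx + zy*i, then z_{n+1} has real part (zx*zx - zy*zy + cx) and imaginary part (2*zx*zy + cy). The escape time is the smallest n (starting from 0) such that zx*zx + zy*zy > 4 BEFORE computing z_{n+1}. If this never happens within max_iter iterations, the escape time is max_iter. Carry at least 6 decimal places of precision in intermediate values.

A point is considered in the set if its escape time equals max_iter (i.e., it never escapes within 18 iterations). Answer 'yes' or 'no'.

z_0 = 0 + 0i, c = -0.5750 + -0.5530i
Iter 1: z = -0.5750 + -0.5530i, |z|^2 = 0.6364
Iter 2: z = -0.5502 + 0.0829i, |z|^2 = 0.3096
Iter 3: z = -0.2792 + -0.6443i, |z|^2 = 0.4930
Iter 4: z = -0.9122 + -0.1933i, |z|^2 = 0.8694
Iter 5: z = 0.2197 + -0.2004i, |z|^2 = 0.0884
Iter 6: z = -0.5669 + -0.6411i, |z|^2 = 0.7323
Iter 7: z = -0.6646 + 0.1739i, |z|^2 = 0.4719
Iter 8: z = -0.1636 + -0.7841i, |z|^2 = 0.6415
Iter 9: z = -1.1630 + -0.2965i, |z|^2 = 1.4405
Iter 10: z = 0.6897 + 0.1366i, |z|^2 = 0.4943
Iter 11: z = -0.1180 + -0.3646i, |z|^2 = 0.1469
Iter 12: z = -0.6940 + -0.4669i, |z|^2 = 0.6997
Iter 13: z = -0.3114 + 0.0951i, |z|^2 = 0.1060
Iter 14: z = -0.4871 + -0.6122i, |z|^2 = 0.6121
Iter 15: z = -0.7126 + 0.0434i, |z|^2 = 0.5097
Iter 16: z = -0.0691 + -0.6149i, |z|^2 = 0.3829
Iter 17: z = -0.9483 + -0.4680i, |z|^2 = 1.1184
Did not escape in 18 iterations → in set

Answer: yes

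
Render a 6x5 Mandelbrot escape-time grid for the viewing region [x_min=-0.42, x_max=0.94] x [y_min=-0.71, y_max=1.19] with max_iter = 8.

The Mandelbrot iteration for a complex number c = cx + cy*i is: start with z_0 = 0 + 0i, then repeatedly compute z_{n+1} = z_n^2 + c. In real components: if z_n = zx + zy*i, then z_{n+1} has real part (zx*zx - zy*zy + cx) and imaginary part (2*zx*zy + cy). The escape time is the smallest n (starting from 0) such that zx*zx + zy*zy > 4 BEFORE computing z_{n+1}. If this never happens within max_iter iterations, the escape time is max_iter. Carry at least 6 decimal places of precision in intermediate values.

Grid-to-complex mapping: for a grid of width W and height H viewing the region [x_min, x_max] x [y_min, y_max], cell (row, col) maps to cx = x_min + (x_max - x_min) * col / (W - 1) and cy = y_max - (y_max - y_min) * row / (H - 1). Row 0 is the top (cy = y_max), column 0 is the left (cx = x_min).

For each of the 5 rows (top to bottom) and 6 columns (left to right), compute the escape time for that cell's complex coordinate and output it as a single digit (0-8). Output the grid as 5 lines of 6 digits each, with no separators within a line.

Answer: 333222
787532
888833
888833
788532

Derivation:
(row=0, col=0): c = -0.4200 + 1.1900i → escape time 3
(row=0, col=1): c = -0.1480 + 1.1900i → escape time 3
(row=0, col=2): c = 0.1240 + 1.1900i → escape time 3
(row=0, col=3): c = 0.3960 + 1.1900i → escape time 2
(row=0, col=4): c = 0.6680 + 1.1900i → escape time 2
(row=0, col=5): c = 0.9400 + 1.1900i → escape time 2
(row=1, col=0): c = -0.4200 + 0.7150i → escape time 7
(row=1, col=1): c = -0.1480 + 0.7150i → escape time 8
(row=1, col=2): c = 0.1240 + 0.7150i → escape time 7
(row=1, col=3): c = 0.3960 + 0.7150i → escape time 5
(row=1, col=4): c = 0.6680 + 0.7150i → escape time 3
(row=1, col=5): c = 0.9400 + 0.7150i → escape time 2
(row=2, col=0): c = -0.4200 + 0.2400i → escape time 8
(row=2, col=1): c = -0.1480 + 0.2400i → escape time 8
(row=2, col=2): c = 0.1240 + 0.2400i → escape time 8
(row=2, col=3): c = 0.3960 + 0.2400i → escape time 8
(row=2, col=4): c = 0.6680 + 0.2400i → escape time 3
(row=2, col=5): c = 0.9400 + 0.2400i → escape time 3
(row=3, col=0): c = -0.4200 + -0.2350i → escape time 8
(row=3, col=1): c = -0.1480 + -0.2350i → escape time 8
(row=3, col=2): c = 0.1240 + -0.2350i → escape time 8
(row=3, col=3): c = 0.3960 + -0.2350i → escape time 8
(row=3, col=4): c = 0.6680 + -0.2350i → escape time 3
(row=3, col=5): c = 0.9400 + -0.2350i → escape time 3
(row=4, col=0): c = -0.4200 + -0.7100i → escape time 7
(row=4, col=1): c = -0.1480 + -0.7100i → escape time 8
(row=4, col=2): c = 0.1240 + -0.7100i → escape time 8
(row=4, col=3): c = 0.3960 + -0.7100i → escape time 5
(row=4, col=4): c = 0.6680 + -0.7100i → escape time 3
(row=4, col=5): c = 0.9400 + -0.7100i → escape time 2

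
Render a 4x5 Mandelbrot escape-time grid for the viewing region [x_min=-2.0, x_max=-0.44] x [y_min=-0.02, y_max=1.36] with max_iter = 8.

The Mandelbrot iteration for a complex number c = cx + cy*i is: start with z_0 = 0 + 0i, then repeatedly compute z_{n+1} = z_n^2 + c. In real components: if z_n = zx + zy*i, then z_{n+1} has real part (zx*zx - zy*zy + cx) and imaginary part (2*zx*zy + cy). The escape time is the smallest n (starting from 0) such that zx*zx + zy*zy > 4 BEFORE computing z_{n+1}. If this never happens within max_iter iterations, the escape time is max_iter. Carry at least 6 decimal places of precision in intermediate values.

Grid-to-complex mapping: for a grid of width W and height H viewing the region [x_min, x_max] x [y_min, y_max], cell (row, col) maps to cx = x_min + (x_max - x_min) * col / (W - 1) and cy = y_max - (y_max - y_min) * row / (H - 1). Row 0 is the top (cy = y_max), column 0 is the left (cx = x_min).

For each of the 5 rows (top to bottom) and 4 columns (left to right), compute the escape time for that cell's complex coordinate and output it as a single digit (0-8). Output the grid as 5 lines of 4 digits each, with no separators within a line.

Answer: 1122
1234
1348
1588
1888

Derivation:
(row=0, col=0): c = -2.0000 + 1.3600i → escape time 1
(row=0, col=1): c = -1.4800 + 1.3600i → escape time 1
(row=0, col=2): c = -0.9600 + 1.3600i → escape time 2
(row=0, col=3): c = -0.4400 + 1.3600i → escape time 2
(row=1, col=0): c = -2.0000 + 1.0150i → escape time 1
(row=1, col=1): c = -1.4800 + 1.0150i → escape time 2
(row=1, col=2): c = -0.9600 + 1.0150i → escape time 3
(row=1, col=3): c = -0.4400 + 1.0150i → escape time 4
(row=2, col=0): c = -2.0000 + 0.6700i → escape time 1
(row=2, col=1): c = -1.4800 + 0.6700i → escape time 3
(row=2, col=2): c = -0.9600 + 0.6700i → escape time 4
(row=2, col=3): c = -0.4400 + 0.6700i → escape time 8
(row=3, col=0): c = -2.0000 + 0.3250i → escape time 1
(row=3, col=1): c = -1.4800 + 0.3250i → escape time 5
(row=3, col=2): c = -0.9600 + 0.3250i → escape time 8
(row=3, col=3): c = -0.4400 + 0.3250i → escape time 8
(row=4, col=0): c = -2.0000 + -0.0200i → escape time 1
(row=4, col=1): c = -1.4800 + -0.0200i → escape time 8
(row=4, col=2): c = -0.9600 + -0.0200i → escape time 8
(row=4, col=3): c = -0.4400 + -0.0200i → escape time 8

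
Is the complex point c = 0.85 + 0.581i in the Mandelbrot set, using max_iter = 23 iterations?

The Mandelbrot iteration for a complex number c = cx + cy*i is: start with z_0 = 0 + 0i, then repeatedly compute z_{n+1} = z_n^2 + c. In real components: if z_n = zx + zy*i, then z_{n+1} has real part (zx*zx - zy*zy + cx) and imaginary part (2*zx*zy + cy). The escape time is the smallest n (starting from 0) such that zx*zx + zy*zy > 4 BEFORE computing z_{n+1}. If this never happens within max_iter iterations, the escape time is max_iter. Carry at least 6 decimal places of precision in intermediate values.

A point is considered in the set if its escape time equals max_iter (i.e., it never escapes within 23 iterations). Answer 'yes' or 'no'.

z_0 = 0 + 0i, c = 0.8500 + 0.5810i
Iter 1: z = 0.8500 + 0.5810i, |z|^2 = 1.0601
Iter 2: z = 1.2349 + 1.5687i, |z|^2 = 3.9859
Iter 3: z = -0.0857 + 4.4555i, |z|^2 = 19.8588
Escaped at iteration 3

Answer: no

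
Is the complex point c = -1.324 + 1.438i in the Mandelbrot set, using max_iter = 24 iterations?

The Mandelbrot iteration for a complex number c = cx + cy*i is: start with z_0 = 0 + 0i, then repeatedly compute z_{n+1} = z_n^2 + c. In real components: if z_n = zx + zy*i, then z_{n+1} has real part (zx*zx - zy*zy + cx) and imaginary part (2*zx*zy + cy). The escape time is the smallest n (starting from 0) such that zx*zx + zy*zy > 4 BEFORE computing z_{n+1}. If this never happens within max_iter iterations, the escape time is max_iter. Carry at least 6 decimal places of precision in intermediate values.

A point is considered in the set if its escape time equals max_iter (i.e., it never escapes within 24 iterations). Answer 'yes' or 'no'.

z_0 = 0 + 0i, c = -1.3240 + 1.4380i
Iter 1: z = -1.3240 + 1.4380i, |z|^2 = 3.8208
Iter 2: z = -1.6389 + -2.3698i, |z|^2 = 8.3020
Escaped at iteration 2

Answer: no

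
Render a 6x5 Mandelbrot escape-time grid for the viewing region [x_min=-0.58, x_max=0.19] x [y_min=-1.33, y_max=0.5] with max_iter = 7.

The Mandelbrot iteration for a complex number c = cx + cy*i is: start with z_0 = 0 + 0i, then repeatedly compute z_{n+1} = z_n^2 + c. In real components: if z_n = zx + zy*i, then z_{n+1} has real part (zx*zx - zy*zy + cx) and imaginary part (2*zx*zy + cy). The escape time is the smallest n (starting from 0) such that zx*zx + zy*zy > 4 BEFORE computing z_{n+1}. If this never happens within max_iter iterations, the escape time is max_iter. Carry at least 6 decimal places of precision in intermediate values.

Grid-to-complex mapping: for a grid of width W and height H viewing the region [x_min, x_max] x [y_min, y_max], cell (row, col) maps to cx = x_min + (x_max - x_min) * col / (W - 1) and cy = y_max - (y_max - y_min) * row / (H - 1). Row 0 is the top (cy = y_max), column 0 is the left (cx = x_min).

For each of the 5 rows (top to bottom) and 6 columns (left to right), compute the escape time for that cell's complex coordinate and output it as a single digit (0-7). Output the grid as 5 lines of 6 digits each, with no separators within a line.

Answer: 777777
777777
777777
457775
222222

Derivation:
(row=0, col=0): c = -0.5800 + 0.5000i → escape time 7
(row=0, col=1): c = -0.4260 + 0.5000i → escape time 7
(row=0, col=2): c = -0.2720 + 0.5000i → escape time 7
(row=0, col=3): c = -0.1180 + 0.5000i → escape time 7
(row=0, col=4): c = 0.0360 + 0.5000i → escape time 7
(row=0, col=5): c = 0.1900 + 0.5000i → escape time 7
(row=1, col=0): c = -0.5800 + 0.0425i → escape time 7
(row=1, col=1): c = -0.4260 + 0.0425i → escape time 7
(row=1, col=2): c = -0.2720 + 0.0425i → escape time 7
(row=1, col=3): c = -0.1180 + 0.0425i → escape time 7
(row=1, col=4): c = 0.0360 + 0.0425i → escape time 7
(row=1, col=5): c = 0.1900 + 0.0425i → escape time 7
(row=2, col=0): c = -0.5800 + -0.4150i → escape time 7
(row=2, col=1): c = -0.4260 + -0.4150i → escape time 7
(row=2, col=2): c = -0.2720 + -0.4150i → escape time 7
(row=2, col=3): c = -0.1180 + -0.4150i → escape time 7
(row=2, col=4): c = 0.0360 + -0.4150i → escape time 7
(row=2, col=5): c = 0.1900 + -0.4150i → escape time 7
(row=3, col=0): c = -0.5800 + -0.8725i → escape time 4
(row=3, col=1): c = -0.4260 + -0.8725i → escape time 5
(row=3, col=2): c = -0.2720 + -0.8725i → escape time 7
(row=3, col=3): c = -0.1180 + -0.8725i → escape time 7
(row=3, col=4): c = 0.0360 + -0.8725i → escape time 7
(row=3, col=5): c = 0.1900 + -0.8725i → escape time 5
(row=4, col=0): c = -0.5800 + -1.3300i → escape time 2
(row=4, col=1): c = -0.4260 + -1.3300i → escape time 2
(row=4, col=2): c = -0.2720 + -1.3300i → escape time 2
(row=4, col=3): c = -0.1180 + -1.3300i → escape time 2
(row=4, col=4): c = 0.0360 + -1.3300i → escape time 2
(row=4, col=5): c = 0.1900 + -1.3300i → escape time 2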